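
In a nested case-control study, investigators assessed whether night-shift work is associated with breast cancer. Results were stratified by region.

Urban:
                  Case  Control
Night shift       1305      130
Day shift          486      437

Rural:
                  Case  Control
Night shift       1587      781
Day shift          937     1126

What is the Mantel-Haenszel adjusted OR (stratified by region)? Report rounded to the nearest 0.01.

3.36

OR_MH = Σ(aᵢdᵢ/nᵢ) / Σ(bᵢcᵢ/nᵢ), where nᵢ is the stratum total.
Stratum 1 (Urban): n = 2358; a·d/n = 1305·437/2358 = 241.8511; b·c/n = 130·486/2358 = 26.7939
Stratum 2 (Rural): n = 4431; a·d/n = 1587·1126/4431 = 403.2864; b·c/n = 781·937/4431 = 165.1539
OR_MH = (241.8511 + 403.2864) / (26.7939 + 165.1539) = 645.1375 / 191.9478 = 3.36100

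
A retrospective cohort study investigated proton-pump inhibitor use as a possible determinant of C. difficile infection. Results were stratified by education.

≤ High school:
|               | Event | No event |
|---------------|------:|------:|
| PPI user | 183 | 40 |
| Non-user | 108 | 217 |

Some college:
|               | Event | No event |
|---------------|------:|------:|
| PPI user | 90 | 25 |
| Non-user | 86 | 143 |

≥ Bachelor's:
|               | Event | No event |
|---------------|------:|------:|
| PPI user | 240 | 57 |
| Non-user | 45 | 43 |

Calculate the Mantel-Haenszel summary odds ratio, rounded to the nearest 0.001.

6.573

OR_MH = Σ(aᵢdᵢ/nᵢ) / Σ(bᵢcᵢ/nᵢ), where nᵢ is the stratum total.
Stratum 1 (≤ High school): n = 548; a·d/n = 183·217/548 = 72.4653; b·c/n = 40·108/548 = 7.8832
Stratum 2 (Some college): n = 344; a·d/n = 90·143/344 = 37.4128; b·c/n = 25·86/344 = 6.2500
Stratum 3 (≥ Bachelor's): n = 385; a·d/n = 240·43/385 = 26.8052; b·c/n = 57·45/385 = 6.6623
OR_MH = (72.4653 + 37.4128 + 26.8052) / (7.8832 + 6.2500 + 6.6623) = 136.6833 / 20.7955 = 6.57272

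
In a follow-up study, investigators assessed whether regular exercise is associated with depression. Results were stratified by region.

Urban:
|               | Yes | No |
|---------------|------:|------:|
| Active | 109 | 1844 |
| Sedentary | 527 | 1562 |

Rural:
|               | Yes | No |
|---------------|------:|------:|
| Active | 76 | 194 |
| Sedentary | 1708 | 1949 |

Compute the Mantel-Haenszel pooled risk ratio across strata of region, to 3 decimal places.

RR_MH = Σ(aᵢ·n₀ᵢ/nᵢ) / Σ(cᵢ·n₁ᵢ/nᵢ), with n₁ᵢ = aᵢ+bᵢ (exposed), n₀ᵢ = cᵢ+dᵢ (unexposed), nᵢ = n₁ᵢ+n₀ᵢ.
Stratum 1 (Urban): n₁ = 1953, n₀ = 2089, n = 4042; a·n₀/n = 109·2089/4042 = 56.3337; c·n₁/n = 527·1953/4042 = 254.6341
Stratum 2 (Rural): n₁ = 270, n₀ = 3657, n = 3927; a·n₀/n = 76·3657/3927 = 70.7746; c·n₁/n = 1708·270/3927 = 117.4332
RR_MH = (56.3337 + 70.7746) / (254.6341 + 117.4332) = 127.1084 / 372.0672 = 0.34163

0.342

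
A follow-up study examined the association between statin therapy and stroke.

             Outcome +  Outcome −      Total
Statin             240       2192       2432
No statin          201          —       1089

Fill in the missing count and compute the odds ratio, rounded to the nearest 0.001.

0.484

The missing cell is in the unexposed row: 1089 − 201 = 888.
So a = 240, b = 2192, c = 201, d = 888.
OR = (a·d)/(b·c) = (240 × 888) / (2192 × 201) = 213120 / 440592 = 0.48371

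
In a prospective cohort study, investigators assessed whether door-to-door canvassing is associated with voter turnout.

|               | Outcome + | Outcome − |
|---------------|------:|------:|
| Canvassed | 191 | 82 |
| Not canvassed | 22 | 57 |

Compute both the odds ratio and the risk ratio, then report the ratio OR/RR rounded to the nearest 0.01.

Cells: a = 191, b = 82, c = 22, d = 57.
OR = (191·57)/(82·22) = 10887/1804 = 6.03492
Risk in exposed = 191/273 = 0.69963; risk in unexposed = 22/79 = 0.27848; RR = 2.51232
OR/RR = 6.03492 / 2.51232 = 2.40213
The outcome is not rare, so the OR lies further from 1 than the RR.

2.40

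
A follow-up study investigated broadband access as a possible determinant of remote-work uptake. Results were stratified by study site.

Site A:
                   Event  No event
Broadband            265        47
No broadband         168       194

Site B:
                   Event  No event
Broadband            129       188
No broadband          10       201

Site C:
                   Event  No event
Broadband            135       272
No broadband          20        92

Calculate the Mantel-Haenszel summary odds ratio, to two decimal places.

5.80

OR_MH = Σ(aᵢdᵢ/nᵢ) / Σ(bᵢcᵢ/nᵢ), where nᵢ is the stratum total.
Stratum 1 (Site A): n = 674; a·d/n = 265·194/674 = 76.2760; b·c/n = 47·168/674 = 11.7151
Stratum 2 (Site B): n = 528; a·d/n = 129·201/528 = 49.1080; b·c/n = 188·10/528 = 3.5606
Stratum 3 (Site C): n = 519; a·d/n = 135·92/519 = 23.9306; b·c/n = 272·20/519 = 10.4817
OR_MH = (76.2760 + 49.1080 + 23.9306) / (11.7151 + 3.5606 + 10.4817) = 149.3146 / 25.7574 = 5.79695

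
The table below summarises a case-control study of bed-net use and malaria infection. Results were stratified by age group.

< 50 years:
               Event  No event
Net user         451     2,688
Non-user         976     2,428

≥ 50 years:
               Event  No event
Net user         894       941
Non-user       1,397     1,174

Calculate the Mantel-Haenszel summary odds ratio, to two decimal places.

OR_MH = Σ(aᵢdᵢ/nᵢ) / Σ(bᵢcᵢ/nᵢ), where nᵢ is the stratum total.
Stratum 1 (< 50 years): n = 6543; a·d/n = 451·2428/6543 = 167.3587; b·c/n = 2688·976/6543 = 400.9610
Stratum 2 (≥ 50 years): n = 4406; a·d/n = 894·1174/4406 = 238.2106; b·c/n = 941·1397/4406 = 298.3606
OR_MH = (167.3587 + 238.2106) / (400.9610 + 298.3606) = 405.5693 / 699.3217 = 0.57995

0.58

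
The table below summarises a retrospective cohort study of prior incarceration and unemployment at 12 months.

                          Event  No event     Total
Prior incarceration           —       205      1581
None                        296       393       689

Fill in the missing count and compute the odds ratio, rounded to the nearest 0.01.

8.91

The missing cell is in the exposed row: 1581 − 205 = 1376.
So a = 1376, b = 205, c = 296, d = 393.
OR = (a·d)/(b·c) = (1376 × 393) / (205 × 296) = 540768 / 60680 = 8.91180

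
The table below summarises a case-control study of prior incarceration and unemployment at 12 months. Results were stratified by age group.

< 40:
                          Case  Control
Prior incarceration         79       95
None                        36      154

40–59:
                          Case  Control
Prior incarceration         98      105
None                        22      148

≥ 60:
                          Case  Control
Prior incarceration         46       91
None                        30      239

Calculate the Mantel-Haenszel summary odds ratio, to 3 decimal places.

4.454

OR_MH = Σ(aᵢdᵢ/nᵢ) / Σ(bᵢcᵢ/nᵢ), where nᵢ is the stratum total.
Stratum 1 (< 40): n = 364; a·d/n = 79·154/364 = 33.4231; b·c/n = 95·36/364 = 9.3956
Stratum 2 (40–59): n = 373; a·d/n = 98·148/373 = 38.8847; b·c/n = 105·22/373 = 6.1930
Stratum 3 (≥ 60): n = 406; a·d/n = 46·239/406 = 27.0788; b·c/n = 91·30/406 = 6.7241
OR_MH = (33.4231 + 38.8847 + 27.0788) / (9.3956 + 6.1930 + 6.7241) = 99.3866 / 22.3128 = 4.45425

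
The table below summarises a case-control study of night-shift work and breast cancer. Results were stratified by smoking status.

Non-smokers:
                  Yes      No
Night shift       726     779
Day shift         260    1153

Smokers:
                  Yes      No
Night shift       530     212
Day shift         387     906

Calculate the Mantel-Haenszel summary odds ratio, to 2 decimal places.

OR_MH = Σ(aᵢdᵢ/nᵢ) / Σ(bᵢcᵢ/nᵢ), where nᵢ is the stratum total.
Stratum 1 (Non-smokers): n = 2918; a·d/n = 726·1153/2918 = 286.8670; b·c/n = 779·260/2918 = 69.4106
Stratum 2 (Smokers): n = 2035; a·d/n = 530·906/2035 = 235.9607; b·c/n = 212·387/2035 = 40.3165
OR_MH = (286.8670 + 235.9607) / (69.4106 + 40.3165) = 522.8277 / 109.7270 = 4.76480

4.76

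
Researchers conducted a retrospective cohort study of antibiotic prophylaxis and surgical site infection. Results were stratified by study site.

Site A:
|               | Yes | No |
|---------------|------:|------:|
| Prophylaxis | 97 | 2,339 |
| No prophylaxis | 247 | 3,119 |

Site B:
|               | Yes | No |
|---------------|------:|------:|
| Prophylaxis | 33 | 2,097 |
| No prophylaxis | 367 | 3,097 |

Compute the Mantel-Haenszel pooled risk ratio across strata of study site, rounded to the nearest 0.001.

RR_MH = Σ(aᵢ·n₀ᵢ/nᵢ) / Σ(cᵢ·n₁ᵢ/nᵢ), with n₁ᵢ = aᵢ+bᵢ (exposed), n₀ᵢ = cᵢ+dᵢ (unexposed), nᵢ = n₁ᵢ+n₀ᵢ.
Stratum 1 (Site A): n₁ = 2436, n₀ = 3366, n = 5802; a·n₀/n = 97·3366/5802 = 56.2740; c·n₁/n = 247·2436/5802 = 103.7042
Stratum 2 (Site B): n₁ = 2130, n₀ = 3464, n = 5594; a·n₀/n = 33·3464/5594 = 20.4348; c·n₁/n = 367·2130/5594 = 139.7408
RR_MH = (56.2740 + 20.4348) / (103.7042 + 139.7408) = 76.7088 / 243.4450 = 0.31510

0.315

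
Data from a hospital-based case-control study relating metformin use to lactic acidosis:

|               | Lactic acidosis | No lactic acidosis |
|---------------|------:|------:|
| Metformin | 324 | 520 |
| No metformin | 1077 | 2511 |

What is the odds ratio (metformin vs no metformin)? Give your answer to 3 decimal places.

Cells: a = 324, b = 520, c = 1077, d = 2511.
OR = (a·d)/(b·c) = (324 × 2511) / (520 × 1077) = 813564 / 560040 = 1.45269
The odds of lactic acidosis are about 1.45 times as high in the metformin group.

1.453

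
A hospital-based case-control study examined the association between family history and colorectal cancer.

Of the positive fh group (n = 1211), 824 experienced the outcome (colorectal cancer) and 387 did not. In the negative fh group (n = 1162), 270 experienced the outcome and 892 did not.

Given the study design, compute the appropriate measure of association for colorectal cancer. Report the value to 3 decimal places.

7.034

From the description: a = 824, b = 387, c = 270, d = 892.
This is a hospital-based case-control study: participants were sampled on outcome status, so risks in the source population cannot be estimated directly — relative risk is not valid here. The odds ratio is the appropriate measure.
OR = (a·d)/(b·c) = (824 × 892) / (387 × 270) = 735008 / 104490 = 7.03424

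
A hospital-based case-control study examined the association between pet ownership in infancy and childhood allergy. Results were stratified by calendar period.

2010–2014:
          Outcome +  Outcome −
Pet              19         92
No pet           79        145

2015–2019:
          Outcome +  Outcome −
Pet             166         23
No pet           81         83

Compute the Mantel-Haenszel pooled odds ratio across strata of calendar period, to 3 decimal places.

OR_MH = Σ(aᵢdᵢ/nᵢ) / Σ(bᵢcᵢ/nᵢ), where nᵢ is the stratum total.
Stratum 1 (2010–2014): n = 335; a·d/n = 19·145/335 = 8.2239; b·c/n = 92·79/335 = 21.6955
Stratum 2 (2015–2019): n = 353; a·d/n = 166·83/353 = 39.0312; b·c/n = 23·81/353 = 5.2776
OR_MH = (8.2239 + 39.0312) / (21.6955 + 5.2776) = 47.2550 / 26.9731 = 1.75193

1.752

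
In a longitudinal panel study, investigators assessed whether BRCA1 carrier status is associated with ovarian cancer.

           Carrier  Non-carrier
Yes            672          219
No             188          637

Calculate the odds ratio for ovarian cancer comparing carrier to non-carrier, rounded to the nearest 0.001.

Reading the table with exposure as columns: a = 672 (Carrier, case), b = 188 (Carrier, non-case), c = 219 (Non-carrier, case), d = 637.
OR = (a·d)/(b·c) = (672 × 637) / (188 × 219) = 428064 / 41172 = 10.39697
The odds of ovarian cancer are about 10.40 times as high in the carrier group.

10.397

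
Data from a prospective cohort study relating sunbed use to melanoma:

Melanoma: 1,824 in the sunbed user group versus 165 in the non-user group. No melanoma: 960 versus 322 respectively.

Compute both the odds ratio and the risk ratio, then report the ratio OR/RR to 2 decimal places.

1.92

From the description: a = 1824, b = 960, c = 165, d = 322.
OR = (1824·322)/(960·165) = 587328/158400 = 3.70788
Risk in exposed = 1824/2784 = 0.65517; risk in unexposed = 165/487 = 0.33881; RR = 1.93375
OR/RR = 3.70788 / 1.93375 = 1.91745
The outcome is not rare, so the OR lies further from 1 than the RR.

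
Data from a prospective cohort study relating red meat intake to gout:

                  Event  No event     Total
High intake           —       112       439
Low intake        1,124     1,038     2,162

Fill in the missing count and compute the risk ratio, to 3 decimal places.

1.433

The missing cell is in the exposed row: 439 − 112 = 327.
So a = 327, b = 112, c = 1124, d = 1038.
RR = [a/(a+b)] / [c/(c+d)] = (327/439) / (1124/2162) = 0.74487/0.51989 = 1.43276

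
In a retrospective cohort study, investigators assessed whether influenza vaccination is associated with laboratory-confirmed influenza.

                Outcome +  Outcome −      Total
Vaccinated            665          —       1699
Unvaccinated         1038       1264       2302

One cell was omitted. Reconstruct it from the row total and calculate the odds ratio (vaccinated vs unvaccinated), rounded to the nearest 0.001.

The missing cell is in the exposed row: 1699 − 665 = 1034.
So a = 665, b = 1034, c = 1038, d = 1264.
OR = (a·d)/(b·c) = (665 × 1264) / (1034 × 1038) = 840560 / 1073292 = 0.78316

0.783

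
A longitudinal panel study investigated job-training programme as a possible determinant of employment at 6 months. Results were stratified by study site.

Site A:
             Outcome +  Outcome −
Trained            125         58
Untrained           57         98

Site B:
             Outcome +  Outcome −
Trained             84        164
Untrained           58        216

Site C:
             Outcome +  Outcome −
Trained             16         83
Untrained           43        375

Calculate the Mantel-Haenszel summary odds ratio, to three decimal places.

OR_MH = Σ(aᵢdᵢ/nᵢ) / Σ(bᵢcᵢ/nᵢ), where nᵢ is the stratum total.
Stratum 1 (Site A): n = 338; a·d/n = 125·98/338 = 36.2426; b·c/n = 58·57/338 = 9.7811
Stratum 2 (Site B): n = 522; a·d/n = 84·216/522 = 34.7586; b·c/n = 164·58/522 = 18.2222
Stratum 3 (Site C): n = 517; a·d/n = 16·375/517 = 11.6054; b·c/n = 83·43/517 = 6.9033
OR_MH = (36.2426 + 34.7586 + 11.6054) / (9.7811 + 18.2222 + 6.9033) = 82.6066 / 34.9066 = 2.36651

2.367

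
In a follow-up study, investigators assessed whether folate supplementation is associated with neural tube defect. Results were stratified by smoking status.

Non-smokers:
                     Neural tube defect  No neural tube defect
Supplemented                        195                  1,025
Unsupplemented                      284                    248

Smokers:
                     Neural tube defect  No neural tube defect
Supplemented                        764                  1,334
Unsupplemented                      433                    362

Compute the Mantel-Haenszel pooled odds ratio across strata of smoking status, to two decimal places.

0.34

OR_MH = Σ(aᵢdᵢ/nᵢ) / Σ(bᵢcᵢ/nᵢ), where nᵢ is the stratum total.
Stratum 1 (Non-smokers): n = 1752; a·d/n = 195·248/1752 = 27.6027; b·c/n = 1025·284/1752 = 166.1530
Stratum 2 (Smokers): n = 2893; a·d/n = 764·362/2893 = 95.5990; b·c/n = 1334·433/2893 = 199.6619
OR_MH = (27.6027 + 95.5990) / (166.1530 + 199.6619) = 123.2018 / 365.8149 = 0.33679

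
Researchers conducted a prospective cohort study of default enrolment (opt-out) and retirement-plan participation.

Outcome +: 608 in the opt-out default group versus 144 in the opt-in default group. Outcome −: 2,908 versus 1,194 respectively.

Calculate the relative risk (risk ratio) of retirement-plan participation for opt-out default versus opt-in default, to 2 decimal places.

1.61

From the description: a = 608, b = 2908, c = 144, d = 1194.
Risk in exposed = 608/3516 = 0.17292; risk in unexposed = 144/1338 = 0.10762.
RR = 0.17292 / 0.10762 = 1.60675
The risk among the exposed is 1.61 times that among the unexposed.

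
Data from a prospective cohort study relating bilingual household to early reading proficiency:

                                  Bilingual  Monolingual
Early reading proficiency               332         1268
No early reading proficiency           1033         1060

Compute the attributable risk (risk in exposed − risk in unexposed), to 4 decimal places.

Reading the table with exposure as columns: a = 332 (Bilingual, case), b = 1033 (Bilingual, non-case), c = 1268 (Monolingual, case), d = 1060.
Risk in exposed = 332/1365 = 0.243223; risk in unexposed = 1268/2328 = 0.544674.
Risk difference = 0.243223 − 0.544674 = -0.301450

-0.3015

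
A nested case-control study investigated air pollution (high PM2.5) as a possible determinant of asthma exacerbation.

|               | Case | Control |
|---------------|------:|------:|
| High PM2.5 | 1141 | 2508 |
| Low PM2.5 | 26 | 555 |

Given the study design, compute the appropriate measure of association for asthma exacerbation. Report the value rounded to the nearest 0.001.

9.711

Cells: a = 1141, b = 2508, c = 26, d = 555.
This is a nested case-control study: participants were sampled on outcome status, so risks in the source population cannot be estimated directly — relative risk is not valid here. The odds ratio is the appropriate measure.
OR = (a·d)/(b·c) = (1141 × 555) / (2508 × 26) = 633255 / 65208 = 9.71131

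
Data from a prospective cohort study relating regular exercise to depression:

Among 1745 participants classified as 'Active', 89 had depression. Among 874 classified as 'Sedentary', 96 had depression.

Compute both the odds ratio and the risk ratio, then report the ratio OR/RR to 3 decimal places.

From the description: a = 89, b = 1656, c = 96, d = 778.
OR = (89·778)/(1656·96) = 69242/158976 = 0.43555
Risk in exposed = 89/1745 = 0.05100; risk in unexposed = 96/874 = 0.10984; RR = 0.46434
OR/RR = 0.43555 / 0.46434 = 0.93800
The outcome is not rare, so the OR lies further from 1 than the RR.

0.938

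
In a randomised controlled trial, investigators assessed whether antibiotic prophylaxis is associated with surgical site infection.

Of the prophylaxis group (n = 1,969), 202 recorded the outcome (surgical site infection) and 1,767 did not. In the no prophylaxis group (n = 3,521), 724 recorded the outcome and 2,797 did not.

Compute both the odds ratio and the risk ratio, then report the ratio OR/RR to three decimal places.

From the description: a = 202, b = 1767, c = 724, d = 2797.
OR = (202·2797)/(1767·724) = 564994/1279308 = 0.44164
Risk in exposed = 202/1969 = 0.10259; risk in unexposed = 724/3521 = 0.20562; RR = 0.49892
OR/RR = 0.44164 / 0.49892 = 0.88519
The outcome is not rare, so the OR lies further from 1 than the RR.

0.885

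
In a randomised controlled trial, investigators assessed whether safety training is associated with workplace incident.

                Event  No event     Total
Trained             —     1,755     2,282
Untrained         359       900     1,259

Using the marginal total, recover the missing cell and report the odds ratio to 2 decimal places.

0.75

The missing cell is in the exposed row: 2282 − 1755 = 527.
So a = 527, b = 1755, c = 359, d = 900.
OR = (a·d)/(b·c) = (527 × 900) / (1755 × 359) = 474300 / 630045 = 0.75280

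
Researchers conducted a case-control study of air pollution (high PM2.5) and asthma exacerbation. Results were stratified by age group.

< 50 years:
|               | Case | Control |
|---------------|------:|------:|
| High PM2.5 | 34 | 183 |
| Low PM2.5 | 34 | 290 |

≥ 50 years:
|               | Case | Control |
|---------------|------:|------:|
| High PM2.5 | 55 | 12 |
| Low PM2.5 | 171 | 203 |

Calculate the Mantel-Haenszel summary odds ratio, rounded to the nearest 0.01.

OR_MH = Σ(aᵢdᵢ/nᵢ) / Σ(bᵢcᵢ/nᵢ), where nᵢ is the stratum total.
Stratum 1 (< 50 years): n = 541; a·d/n = 34·290/541 = 18.2255; b·c/n = 183·34/541 = 11.5009
Stratum 2 (≥ 50 years): n = 441; a·d/n = 55·203/441 = 25.3175; b·c/n = 12·171/441 = 4.6531
OR_MH = (18.2255 + 25.3175) / (11.5009 + 4.6531) = 43.5430 / 16.1540 = 2.69549

2.70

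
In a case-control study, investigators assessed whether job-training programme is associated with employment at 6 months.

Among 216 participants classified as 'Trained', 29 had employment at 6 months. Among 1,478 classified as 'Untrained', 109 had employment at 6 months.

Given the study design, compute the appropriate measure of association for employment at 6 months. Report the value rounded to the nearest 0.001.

1.948

From the description: a = 29, b = 187, c = 109, d = 1369.
This is a case-control study: participants were sampled on outcome status, so risks in the source population cannot be estimated directly — relative risk is not valid here. The odds ratio is the appropriate measure.
OR = (a·d)/(b·c) = (29 × 1369) / (187 × 109) = 39701 / 20383 = 1.94775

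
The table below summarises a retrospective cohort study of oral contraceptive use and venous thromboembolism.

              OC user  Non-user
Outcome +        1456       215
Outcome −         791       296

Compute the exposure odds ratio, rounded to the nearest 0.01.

Reading the table with exposure as columns: a = 1456 (OC user, case), b = 791 (OC user, non-case), c = 215 (Non-user, case), d = 296.
OR = (a·d)/(b·c) = (1456 × 296) / (791 × 215) = 430976 / 170065 = 2.53418
The odds of venous thromboembolism are about 2.53 times as high in the oc user group.

2.53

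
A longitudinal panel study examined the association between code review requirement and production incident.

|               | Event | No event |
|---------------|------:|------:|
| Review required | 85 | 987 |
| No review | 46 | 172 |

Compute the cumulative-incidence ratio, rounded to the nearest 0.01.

Cells: a = 85, b = 987, c = 46, d = 172.
Risk in exposed = 85/1072 = 0.07929; risk in unexposed = 46/218 = 0.21101.
RR = 0.07929 / 0.21101 = 0.37577
The risk is 62% lower among the exposed than among the unexposed.

0.38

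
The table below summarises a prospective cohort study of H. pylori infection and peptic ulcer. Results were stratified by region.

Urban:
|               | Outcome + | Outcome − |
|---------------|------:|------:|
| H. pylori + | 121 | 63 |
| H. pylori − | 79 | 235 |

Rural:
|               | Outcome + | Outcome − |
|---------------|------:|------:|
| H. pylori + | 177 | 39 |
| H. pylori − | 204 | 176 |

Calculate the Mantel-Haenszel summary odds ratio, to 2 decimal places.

OR_MH = Σ(aᵢdᵢ/nᵢ) / Σ(bᵢcᵢ/nᵢ), where nᵢ is the stratum total.
Stratum 1 (Urban): n = 498; a·d/n = 121·235/498 = 57.0984; b·c/n = 63·79/498 = 9.9940
Stratum 2 (Rural): n = 596; a·d/n = 177·176/596 = 52.2685; b·c/n = 39·204/596 = 13.3490
OR_MH = (57.0984 + 52.2685) / (9.9940 + 13.3490) = 109.3668 / 23.3430 = 4.68522

4.69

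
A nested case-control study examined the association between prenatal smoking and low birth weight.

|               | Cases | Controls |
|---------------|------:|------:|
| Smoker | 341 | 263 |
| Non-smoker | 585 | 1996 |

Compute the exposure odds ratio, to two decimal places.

4.42

Cells: a = 341, b = 263, c = 585, d = 1996.
OR = (a·d)/(b·c) = (341 × 1996) / (263 × 585) = 680636 / 153855 = 4.42388
The odds of low birth weight are about 4.42 times as high in the smoker group.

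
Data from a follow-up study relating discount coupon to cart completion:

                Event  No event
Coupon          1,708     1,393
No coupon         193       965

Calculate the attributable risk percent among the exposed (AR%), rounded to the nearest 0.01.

69.74

Cells: a = 1708, b = 1393, c = 193, d = 965.
Risk in exposed = 1708/3101 = 0.55079; risk in unexposed = 193/1158 = 0.16667.
RR = 0.55079/0.16667 = 3.30474
AR% = (RR − 1)/RR × 100 = (3.30474 − 1)/3.30474 × 100 = 69.7404%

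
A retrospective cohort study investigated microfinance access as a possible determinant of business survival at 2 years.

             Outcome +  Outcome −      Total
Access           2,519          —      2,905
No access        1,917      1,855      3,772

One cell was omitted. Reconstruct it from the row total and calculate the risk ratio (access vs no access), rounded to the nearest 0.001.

The missing cell is in the exposed row: 2905 − 2519 = 386.
So a = 2519, b = 386, c = 1917, d = 1855.
RR = [a/(a+b)] / [c/(c+d)] = (2519/2905) / (1917/3772) = 0.86713/0.50822 = 1.70621

1.706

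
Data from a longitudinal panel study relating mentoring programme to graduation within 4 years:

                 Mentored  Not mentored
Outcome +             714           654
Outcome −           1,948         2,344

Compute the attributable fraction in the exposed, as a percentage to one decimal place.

Reading the table with exposure as columns: a = 714 (Mentored, case), b = 1948 (Mentored, non-case), c = 654 (Not mentored, case), d = 2344.
Risk in exposed = 714/2662 = 0.26822; risk in unexposed = 654/2998 = 0.21815.
RR = 0.26822/0.21815 = 1.22954
AR% = (RR − 1)/RR × 100 = (1.22954 − 1)/1.22954 × 100 = 18.6690%

18.7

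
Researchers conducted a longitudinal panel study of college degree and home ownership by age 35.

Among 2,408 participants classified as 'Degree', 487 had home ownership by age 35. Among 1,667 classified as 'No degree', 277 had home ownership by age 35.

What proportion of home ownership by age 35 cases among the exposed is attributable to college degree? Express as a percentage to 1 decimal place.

From the description: a = 487, b = 1921, c = 277, d = 1390.
Risk in exposed = 487/2408 = 0.20224; risk in unexposed = 277/1667 = 0.16617.
RR = 0.20224/0.16617 = 1.21711
AR% = (RR − 1)/RR × 100 = (1.21711 − 1)/1.21711 × 100 = 17.8379%

17.8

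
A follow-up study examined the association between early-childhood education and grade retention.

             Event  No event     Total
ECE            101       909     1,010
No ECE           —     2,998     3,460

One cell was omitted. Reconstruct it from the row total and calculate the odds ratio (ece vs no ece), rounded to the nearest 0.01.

The missing cell is in the unexposed row: 3460 − 2998 = 462.
So a = 101, b = 909, c = 462, d = 2998.
OR = (a·d)/(b·c) = (101 × 2998) / (909 × 462) = 302798 / 419958 = 0.72102

0.72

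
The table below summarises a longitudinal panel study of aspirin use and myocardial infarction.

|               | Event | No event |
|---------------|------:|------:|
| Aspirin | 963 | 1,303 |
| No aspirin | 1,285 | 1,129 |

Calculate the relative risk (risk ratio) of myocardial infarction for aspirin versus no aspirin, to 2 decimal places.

0.80

Cells: a = 963, b = 1303, c = 1285, d = 1129.
Risk in exposed = 963/2266 = 0.42498; risk in unexposed = 1285/2414 = 0.53231.
RR = 0.42498 / 0.53231 = 0.79836
The risk is 20% lower among the exposed than among the unexposed.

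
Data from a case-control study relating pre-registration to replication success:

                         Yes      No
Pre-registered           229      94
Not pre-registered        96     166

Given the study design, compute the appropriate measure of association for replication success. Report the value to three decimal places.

Cells: a = 229, b = 94, c = 96, d = 166.
This is a case-control study: participants were sampled on outcome status, so risks in the source population cannot be estimated directly — relative risk is not valid here. The odds ratio is the appropriate measure.
OR = (a·d)/(b·c) = (229 × 166) / (94 × 96) = 38014 / 9024 = 4.21254

4.213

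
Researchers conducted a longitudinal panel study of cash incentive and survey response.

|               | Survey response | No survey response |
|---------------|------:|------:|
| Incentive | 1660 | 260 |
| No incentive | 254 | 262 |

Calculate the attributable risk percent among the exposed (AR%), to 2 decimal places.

Cells: a = 1660, b = 260, c = 254, d = 262.
Risk in exposed = 1660/1920 = 0.86458; risk in unexposed = 254/516 = 0.49225.
RR = 0.86458/0.49225 = 1.75640
AR% = (RR − 1)/RR × 100 = (1.75640 − 1)/1.75640 × 100 = 43.0653%

43.07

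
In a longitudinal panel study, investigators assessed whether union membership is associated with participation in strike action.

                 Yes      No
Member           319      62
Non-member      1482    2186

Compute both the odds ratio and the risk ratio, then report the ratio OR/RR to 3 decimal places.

Cells: a = 319, b = 62, c = 1482, d = 2186.
OR = (319·2186)/(62·1482) = 697334/91884 = 7.58929
Risk in exposed = 319/381 = 0.83727; risk in unexposed = 1482/3668 = 0.40403; RR = 2.07227
OR/RR = 7.58929 / 2.07227 = 3.66230
The outcome is not rare, so the OR lies further from 1 than the RR.

3.662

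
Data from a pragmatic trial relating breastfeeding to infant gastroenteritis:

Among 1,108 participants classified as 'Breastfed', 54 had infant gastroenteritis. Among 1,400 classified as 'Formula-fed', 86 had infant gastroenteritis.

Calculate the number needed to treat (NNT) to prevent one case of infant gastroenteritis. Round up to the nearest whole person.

Risk in treated group = 54/1108 = 0.04874; risk in control = 86/1400 = 0.06143.
Absolute risk reduction = 0.06143 − 0.04874 = 0.01269
NNT = 1 / ARR = 1 / 0.01269 = 78.789 → round up → 79

79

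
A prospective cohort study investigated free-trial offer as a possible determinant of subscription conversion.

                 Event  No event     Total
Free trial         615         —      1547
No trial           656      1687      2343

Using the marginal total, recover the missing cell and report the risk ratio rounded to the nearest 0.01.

1.42

The missing cell is in the exposed row: 1547 − 615 = 932.
So a = 615, b = 932, c = 656, d = 1687.
RR = [a/(a+b)] / [c/(c+d)] = (615/1547) / (656/2343) = 0.39754/0.27998 = 1.41989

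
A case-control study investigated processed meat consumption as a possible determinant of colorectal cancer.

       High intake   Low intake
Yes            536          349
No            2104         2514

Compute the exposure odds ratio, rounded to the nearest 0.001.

1.835

Reading the table with exposure as columns: a = 536 (High intake, case), b = 2104 (High intake, non-case), c = 349 (Low intake, case), d = 2514.
OR = (a·d)/(b·c) = (536 × 2514) / (2104 × 349) = 1347504 / 734296 = 1.83510
The odds of colorectal cancer are about 1.84 times as high in the high intake group.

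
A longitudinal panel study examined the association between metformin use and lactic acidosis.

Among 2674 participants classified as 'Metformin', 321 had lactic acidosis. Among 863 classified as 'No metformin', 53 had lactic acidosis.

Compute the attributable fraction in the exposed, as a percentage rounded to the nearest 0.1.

48.8

From the description: a = 321, b = 2353, c = 53, d = 810.
Risk in exposed = 321/2674 = 0.12004; risk in unexposed = 53/863 = 0.06141.
RR = 0.12004/0.06141 = 1.95469
AR% = (RR − 1)/RR × 100 = (1.95469 − 1)/1.95469 × 100 = 48.8411%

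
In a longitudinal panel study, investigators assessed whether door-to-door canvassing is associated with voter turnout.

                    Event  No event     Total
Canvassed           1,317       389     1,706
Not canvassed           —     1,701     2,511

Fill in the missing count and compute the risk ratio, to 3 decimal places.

2.393

The missing cell is in the unexposed row: 2511 − 1701 = 810.
So a = 1317, b = 389, c = 810, d = 1701.
RR = [a/(a+b)] / [c/(c+d)] = (1317/1706) / (810/2511) = 0.77198/0.32258 = 2.39314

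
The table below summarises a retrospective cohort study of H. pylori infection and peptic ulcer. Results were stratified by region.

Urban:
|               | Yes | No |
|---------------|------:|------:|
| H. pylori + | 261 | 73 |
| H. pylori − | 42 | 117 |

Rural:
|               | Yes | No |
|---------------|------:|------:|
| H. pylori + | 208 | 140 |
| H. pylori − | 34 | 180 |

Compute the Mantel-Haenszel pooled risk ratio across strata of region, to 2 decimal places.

3.30

RR_MH = Σ(aᵢ·n₀ᵢ/nᵢ) / Σ(cᵢ·n₁ᵢ/nᵢ), with n₁ᵢ = aᵢ+bᵢ (exposed), n₀ᵢ = cᵢ+dᵢ (unexposed), nᵢ = n₁ᵢ+n₀ᵢ.
Stratum 1 (Urban): n₁ = 334, n₀ = 159, n = 493; a·n₀/n = 261·159/493 = 84.1765; c·n₁/n = 42·334/493 = 28.4544
Stratum 2 (Rural): n₁ = 348, n₀ = 214, n = 562; a·n₀/n = 208·214/562 = 79.2028; c·n₁/n = 34·348/562 = 21.0534
RR_MH = (84.1765 + 79.2028) / (28.4544 + 21.0534) = 163.3793 / 49.5077 = 3.30008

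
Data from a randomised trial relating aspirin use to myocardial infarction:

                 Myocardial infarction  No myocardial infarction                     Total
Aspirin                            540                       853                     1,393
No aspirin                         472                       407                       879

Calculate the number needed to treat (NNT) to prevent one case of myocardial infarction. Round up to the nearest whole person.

Risk in treated group = 540/1393 = 0.38765; risk in control = 472/879 = 0.53697.
Absolute risk reduction = 0.53697 − 0.38765 = 0.14932
NNT = 1 / ARR = 1 / 0.14932 = 6.697 → round up → 7

7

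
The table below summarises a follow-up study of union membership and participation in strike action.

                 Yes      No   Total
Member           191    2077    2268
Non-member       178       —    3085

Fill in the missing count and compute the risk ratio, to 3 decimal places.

The missing cell is in the unexposed row: 3085 − 178 = 2907.
So a = 191, b = 2077, c = 178, d = 2907.
RR = [a/(a+b)] / [c/(c+d)] = (191/2268) / (178/3085) = 0.08422/0.05770 = 1.45957

1.460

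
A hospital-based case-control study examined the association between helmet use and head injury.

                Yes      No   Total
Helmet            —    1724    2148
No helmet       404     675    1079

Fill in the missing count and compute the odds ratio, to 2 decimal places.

0.41

The missing cell is in the exposed row: 2148 − 1724 = 424.
So a = 424, b = 1724, c = 404, d = 675.
OR = (a·d)/(b·c) = (424 × 675) / (1724 × 404) = 286200 / 696496 = 0.41091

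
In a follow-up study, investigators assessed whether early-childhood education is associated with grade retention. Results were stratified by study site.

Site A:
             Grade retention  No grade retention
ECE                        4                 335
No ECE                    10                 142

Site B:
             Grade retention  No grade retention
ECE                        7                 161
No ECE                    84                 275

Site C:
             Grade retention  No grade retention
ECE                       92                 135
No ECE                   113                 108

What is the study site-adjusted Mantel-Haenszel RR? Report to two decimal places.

RR_MH = Σ(aᵢ·n₀ᵢ/nᵢ) / Σ(cᵢ·n₁ᵢ/nᵢ), with n₁ᵢ = aᵢ+bᵢ (exposed), n₀ᵢ = cᵢ+dᵢ (unexposed), nᵢ = n₁ᵢ+n₀ᵢ.
Stratum 1 (Site A): n₁ = 339, n₀ = 152, n = 491; a·n₀/n = 4·152/491 = 1.2383; c·n₁/n = 10·339/491 = 6.9043
Stratum 2 (Site B): n₁ = 168, n₀ = 359, n = 527; a·n₀/n = 7·359/527 = 4.7685; c·n₁/n = 84·168/527 = 26.7780
Stratum 3 (Site C): n₁ = 227, n₀ = 221, n = 448; a·n₀/n = 92·221/448 = 45.3839; c·n₁/n = 113·227/448 = 57.2567
RR_MH = (1.2383 + 4.7685 + 45.3839) / (6.9043 + 26.7780 + 57.2567) = 51.3907 / 90.9390 = 0.56511

0.57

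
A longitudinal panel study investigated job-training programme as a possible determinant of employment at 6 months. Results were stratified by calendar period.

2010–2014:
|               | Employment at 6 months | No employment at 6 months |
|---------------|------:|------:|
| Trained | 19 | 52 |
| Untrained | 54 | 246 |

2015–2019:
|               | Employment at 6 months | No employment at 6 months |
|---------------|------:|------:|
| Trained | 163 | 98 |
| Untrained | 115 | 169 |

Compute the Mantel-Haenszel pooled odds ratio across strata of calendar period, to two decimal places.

OR_MH = Σ(aᵢdᵢ/nᵢ) / Σ(bᵢcᵢ/nᵢ), where nᵢ is the stratum total.
Stratum 1 (2010–2014): n = 371; a·d/n = 19·246/371 = 12.5984; b·c/n = 52·54/371 = 7.5687
Stratum 2 (2015–2019): n = 545; a·d/n = 163·169/545 = 50.5450; b·c/n = 98·115/545 = 20.6789
OR_MH = (12.5984 + 50.5450) / (7.5687 + 20.6789) = 63.1433 / 28.2476 = 2.23535

2.24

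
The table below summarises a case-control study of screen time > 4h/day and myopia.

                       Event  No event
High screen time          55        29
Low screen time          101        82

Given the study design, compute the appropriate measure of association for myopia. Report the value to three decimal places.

Cells: a = 55, b = 29, c = 101, d = 82.
This is a case-control study: participants were sampled on outcome status, so risks in the source population cannot be estimated directly — relative risk is not valid here. The odds ratio is the appropriate measure.
OR = (a·d)/(b·c) = (55 × 82) / (29 × 101) = 4510 / 2929 = 1.53977

1.540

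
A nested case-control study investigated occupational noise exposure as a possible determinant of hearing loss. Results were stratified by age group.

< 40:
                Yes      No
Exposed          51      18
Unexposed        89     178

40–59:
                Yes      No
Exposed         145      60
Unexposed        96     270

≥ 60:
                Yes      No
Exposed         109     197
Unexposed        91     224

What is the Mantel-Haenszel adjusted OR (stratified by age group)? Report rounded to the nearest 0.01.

3.09

OR_MH = Σ(aᵢdᵢ/nᵢ) / Σ(bᵢcᵢ/nᵢ), where nᵢ is the stratum total.
Stratum 1 (< 40): n = 336; a·d/n = 51·178/336 = 27.0179; b·c/n = 18·89/336 = 4.7679
Stratum 2 (40–59): n = 571; a·d/n = 145·270/571 = 68.5639; b·c/n = 60·96/571 = 10.0876
Stratum 3 (≥ 60): n = 621; a·d/n = 109·224/621 = 39.3172; b·c/n = 197·91/621 = 28.8680
OR_MH = (27.0179 + 68.5639 + 39.3172) / (4.7679 + 10.0876 + 28.8680) = 134.8990 / 43.7234 = 3.08528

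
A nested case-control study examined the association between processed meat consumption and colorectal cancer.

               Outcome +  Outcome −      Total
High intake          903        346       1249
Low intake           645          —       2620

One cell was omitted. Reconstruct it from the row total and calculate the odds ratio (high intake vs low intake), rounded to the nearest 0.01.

The missing cell is in the unexposed row: 2620 − 645 = 1975.
So a = 903, b = 346, c = 645, d = 1975.
OR = (a·d)/(b·c) = (903 × 1975) / (346 × 645) = 1783425 / 223170 = 7.99133

7.99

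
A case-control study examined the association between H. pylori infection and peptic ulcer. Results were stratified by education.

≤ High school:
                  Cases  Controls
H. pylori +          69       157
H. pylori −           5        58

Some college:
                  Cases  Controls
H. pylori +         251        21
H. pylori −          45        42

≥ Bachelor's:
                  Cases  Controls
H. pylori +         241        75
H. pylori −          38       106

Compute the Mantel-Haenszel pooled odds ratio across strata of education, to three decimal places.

8.554

OR_MH = Σ(aᵢdᵢ/nᵢ) / Σ(bᵢcᵢ/nᵢ), where nᵢ is the stratum total.
Stratum 1 (≤ High school): n = 289; a·d/n = 69·58/289 = 13.8478; b·c/n = 157·5/289 = 2.7163
Stratum 2 (Some college): n = 359; a·d/n = 251·42/359 = 29.3649; b·c/n = 21·45/359 = 2.6323
Stratum 3 (≥ Bachelor's): n = 460; a·d/n = 241·106/460 = 55.5348; b·c/n = 75·38/460 = 6.1957
OR_MH = (13.8478 + 29.3649 + 55.5348) / (2.7163 + 2.6323 + 6.1957) = 98.7474 / 11.5442 = 8.55384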